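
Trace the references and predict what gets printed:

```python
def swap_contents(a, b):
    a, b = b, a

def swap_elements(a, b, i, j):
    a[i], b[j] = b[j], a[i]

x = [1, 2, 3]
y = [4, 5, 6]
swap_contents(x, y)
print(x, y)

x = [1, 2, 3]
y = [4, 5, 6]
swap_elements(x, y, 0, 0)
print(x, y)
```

Key concept: parameter rebinding vs mutation.
Step by step:
`x = [1, 2, 3]` → x = [1, 2, 3]
`y = [4, 5, 6]` → y = [4, 5, 6]
`swap_contents(x, y)` → no visible change to tracked variables
`print(x, y)` → prints [1, 2, 3] [4, 5, 6]
`x = [1, 2, 3]` → x = [1, 2, 3]
`y = [4, 5, 6]` → y = [4, 5, 6]
`swap_elements(x, y, 0, 0)` → x = [4, 2, 3]; y = [1, 5, 6]
`print(x, y)` → prints [4, 2, 3] [1, 5, 6]

Answer:
[1, 2, 3] [4, 5, 6]
[4, 2, 3] [1, 5, 6]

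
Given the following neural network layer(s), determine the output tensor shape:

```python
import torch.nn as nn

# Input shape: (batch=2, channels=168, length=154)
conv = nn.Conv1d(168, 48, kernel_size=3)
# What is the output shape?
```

Input: (2, 168, 154) -> Output: (2, 48, 152)

Answer: (2, 48, 152)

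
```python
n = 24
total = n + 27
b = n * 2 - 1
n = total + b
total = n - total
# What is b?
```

Trace:
`n = 24` → n = 24
`total = n + 27` → total = 51
`b = n * 2 - 1` → b = 47
`n = total + b` → n = 98
`total = n - total` → total = 47
So b = 47

Answer: 47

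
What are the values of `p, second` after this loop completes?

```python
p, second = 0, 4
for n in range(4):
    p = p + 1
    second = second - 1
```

p goes 0→4, second goes 4→0
`p, second` takes the values: (0, 4) → (1, 4) → (1, 3) → (2, 3) → (2, 2) → (3, 2) → (3, 1) → (4, 1) → (4, 0)

Answer: 4, 0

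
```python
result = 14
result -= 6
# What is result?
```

Trace:
`result = 14` → result = 14
`result -= 6` → result = 8
So result = 8

Answer: 8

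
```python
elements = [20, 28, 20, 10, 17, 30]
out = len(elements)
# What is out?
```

Trace:
`elements = [20, 28, 20, 10, 17, 30]` → elements = [20, 28, 20, 10, 17, 30]
`out = len(elements)` → out = 6
So out = 6

Answer: 6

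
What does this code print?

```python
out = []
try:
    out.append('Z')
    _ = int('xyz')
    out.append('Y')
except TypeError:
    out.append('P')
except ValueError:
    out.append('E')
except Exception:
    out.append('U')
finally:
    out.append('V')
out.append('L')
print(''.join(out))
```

Execution trace: 'Z' (try body) → 'E' (except ValueError) → 'V' (finally) → 'L' (after the try/except). Output: ZEVL

Answer: ZEVL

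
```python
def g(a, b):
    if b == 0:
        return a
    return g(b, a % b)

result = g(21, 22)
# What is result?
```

g(21, 22) -> g(22, 21) -> g(21, 1) -> g(1, 0) -> 1

Answer: 1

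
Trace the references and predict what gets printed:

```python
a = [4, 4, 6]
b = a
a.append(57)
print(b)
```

Key concept: basic list aliasing.
Step by step:
`a = [4, 4, 6]` → a = [4, 4, 6]
`b = a` → b = [4, 4, 6] (same object as a)
`a.append(57)` → a = [4, 4, 6, 57] (same object as b); b = [4, 4, 6, 57] (same object as a)
`print(b)` → prints [4, 4, 6, 57]

Answer: [4, 4, 6, 57]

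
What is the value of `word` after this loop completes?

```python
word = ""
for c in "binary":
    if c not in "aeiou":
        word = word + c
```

Remove vowels from 'binary'
`word` takes the values: "" → "b" → "bn" → "bnr" → "bnry"

Answer: "bnry"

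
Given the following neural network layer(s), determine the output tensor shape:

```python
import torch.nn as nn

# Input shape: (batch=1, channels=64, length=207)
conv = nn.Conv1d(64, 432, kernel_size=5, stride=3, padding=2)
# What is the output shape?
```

Input: (1, 64, 207) -> Output: (1, 432, 69)

Answer: (1, 432, 69)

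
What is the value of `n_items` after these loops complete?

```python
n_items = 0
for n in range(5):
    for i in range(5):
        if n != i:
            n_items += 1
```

5² - 5 (exclude diagonal)
`n_items` takes the values: 0 → 1 → 2 → 3 → 4 → 5 → 6 → 7 → 8 → 9 → 10 → 11 → 12 → 13 → 14 → 15 → 16 → 17 → 18 → 19 → 20

Answer: 20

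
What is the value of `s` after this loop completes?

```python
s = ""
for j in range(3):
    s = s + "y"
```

Repeat 'y' 3 times
`s` takes the values: "" → "y" → "yy" → "yyy"

Answer: "yyy"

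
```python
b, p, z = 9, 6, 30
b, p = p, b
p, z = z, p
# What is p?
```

Trace:
`b, p, z = 9, 6, 30` → b = 9; p = 6; z = 30
`b, p = p, b` → b = 6; p = 9
`p, z = z, p` → p = 30; z = 9
So p = 30

Answer: 30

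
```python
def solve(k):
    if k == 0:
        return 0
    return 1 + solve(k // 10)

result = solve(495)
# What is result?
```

Count of digits of 495: 3

Answer: 3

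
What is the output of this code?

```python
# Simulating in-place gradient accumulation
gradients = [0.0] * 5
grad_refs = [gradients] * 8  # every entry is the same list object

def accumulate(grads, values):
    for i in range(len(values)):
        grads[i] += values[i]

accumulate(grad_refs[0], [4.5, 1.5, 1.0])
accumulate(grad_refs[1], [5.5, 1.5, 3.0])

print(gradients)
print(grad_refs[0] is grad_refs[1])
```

Key concept: gradient accumulation aliasing.
Step by step:
`gradients = [0.0] * 5` → gradients = [0.0, 0.0, 0.0, 0.0, 0.0]
`grad_refs = [gradients] * 8` → grad_refs = [[0.0, 0.0, 0.0, 0.0, 0.0], [0.0, 0.0, 0.0, 0.0, 0.0], [0.0, 0.0, 0.0, 0.0, 0.0], [0.0, 0.0, 0.0, 0.0, 0.0], [0.0, 0.0, 0.0, 0.0, 0.0], [0.0, 0.0, 0.0, 0.0, 0.0], [0.0, 0.0, 0.0, 0.0, 0.0], [0.0, 0.0, 0.0, 0.0, 0.0]]
`accumulate(grad_refs[0], [4.5, 1.5, 1.0])` → gradients = [4.5, 1.5, 1.0, 0.0, 0.0]; grad_refs = [[4.5, 1.5, 1.0, 0.0, 0.0], [4.5, 1.5, 1.0, 0.0, 0.0], [4.5, 1.5, 1.0, 0.0, 0.0], [4.5, 1.5, 1.0, 0.0, 0.0], [4.5, 1.5, 1.0, 0.0, 0.0], [4.5, 1.5, 1.0, 0.0, 0.0], [4.5, 1.5, 1.0, 0.0, 0.0], [4.5, 1.5, 1.0, 0.0, 0.0]]
`accumulate(grad_refs[1], [5.5, 1.5, 3.0])` → gradients = [10.0, 3.0, 4.0, 0.0, 0.0]; grad_refs = [[10.0, 3.0, 4.0, 0.0, 0.0], [10.0, 3.0, 4.0, 0.0, 0.0], [10.0, 3.0, 4.0, 0.0, 0.0], [10.0, 3.0, 4.0, 0.0, 0.0], [10.0, 3.0, 4.0, 0.0, 0.0], [10.0, 3.0, 4.0, 0.0, 0.0], [10.0, 3.0, 4.0, 0.0, 0.0], [10.0, 3.0, 4.0, 0.0, 0.0]]
`print(gradients)` → prints [10.0, 3.0, 4.0, 0.0, 0.0]
`print(grad_refs[0] is grad_refs[1])` → prints True

Answer:
[10.0, 3.0, 4.0, 0.0, 0.0]
True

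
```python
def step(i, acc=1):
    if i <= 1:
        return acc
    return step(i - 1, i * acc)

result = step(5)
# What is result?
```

Accumulator trace (n, acc): (5, 1) -> (4, 5) -> (3, 20) -> (2, 60) -> (1, 120) -> return 120

Answer: 120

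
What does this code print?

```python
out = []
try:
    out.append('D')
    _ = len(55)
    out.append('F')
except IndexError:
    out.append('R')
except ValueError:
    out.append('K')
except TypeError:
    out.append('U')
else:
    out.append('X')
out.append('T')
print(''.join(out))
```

Execution trace: 'D' (try body) → 'U' (except TypeError) → 'T' (after the try/except). Output: DUT

Answer: DUT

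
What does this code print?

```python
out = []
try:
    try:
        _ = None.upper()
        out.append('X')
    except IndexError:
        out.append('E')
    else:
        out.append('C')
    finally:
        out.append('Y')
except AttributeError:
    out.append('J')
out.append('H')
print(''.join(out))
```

Execution trace: 'Y' (finally) → 'J' (outer except AttributeError) → 'H' (after the try/except). Output: YJH

Answer: YJH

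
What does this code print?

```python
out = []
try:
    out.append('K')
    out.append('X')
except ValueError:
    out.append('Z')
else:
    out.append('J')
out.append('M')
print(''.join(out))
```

Execution trace: 'K' (try body) → 'X' (try body, no exception) → 'J' (else) → 'M' (after the try/except). Output: KXJM

Answer: KXJM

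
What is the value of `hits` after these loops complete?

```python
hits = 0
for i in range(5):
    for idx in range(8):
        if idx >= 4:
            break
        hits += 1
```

Inner breaks at 4, outer runs 5 times
`hits` takes the values: 0 → 1 → 2 → 3 → 4 → 5 → 6 → 7 → 8 → 9 → 10 → 11 → 12 → 13 → 14 → 15 → 16 → 17 → 18 → 19 → 20

Answer: 20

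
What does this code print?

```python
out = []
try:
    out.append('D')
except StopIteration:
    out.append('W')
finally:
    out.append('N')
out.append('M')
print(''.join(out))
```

Execution trace: 'D' (try body, no exception) → 'N' (finally) → 'M' (after the try/except). Output: DNM

Answer: DNM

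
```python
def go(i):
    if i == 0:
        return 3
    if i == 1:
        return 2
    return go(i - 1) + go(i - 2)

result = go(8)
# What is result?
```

Build up from base cases: go(0)=3, go(1)=2, go(2)=5, go(3)=7, go(4)=12, go(5)=19, go(6)=31, ..., go(8)=81

Answer: 81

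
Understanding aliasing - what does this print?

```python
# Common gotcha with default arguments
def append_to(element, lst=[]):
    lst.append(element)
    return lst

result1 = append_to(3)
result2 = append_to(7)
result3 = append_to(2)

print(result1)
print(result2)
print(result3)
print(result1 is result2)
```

Key concept: mutable default argument gotcha.
Step by step:
`result1 = append_to(3)` → result1 = [3]
`result2 = append_to(7)` → result1 = [3, 7] (same object as result2); result2 = [3, 7] (same object as result1)
`result3 = append_to(2)` → result1 = [3, 7, 2] (same object as result2, result3); result2 = [3, 7, 2] (same object as result1, result3); result3 = [3, 7, 2] (same object as result1, result2)
`print(result1)` → prints [3, 7, 2]
`print(result2)` → prints [3, 7, 2]
`print(result3)` → prints [3, 7, 2]
`print(result1 is result2)` → prints True

Answer:
[3, 7, 2]
[3, 7, 2]
[3, 7, 2]
True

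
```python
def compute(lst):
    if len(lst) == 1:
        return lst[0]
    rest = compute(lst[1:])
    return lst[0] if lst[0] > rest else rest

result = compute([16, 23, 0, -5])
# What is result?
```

Recursive max over [16, 23, 0, -5] = 23

Answer: 23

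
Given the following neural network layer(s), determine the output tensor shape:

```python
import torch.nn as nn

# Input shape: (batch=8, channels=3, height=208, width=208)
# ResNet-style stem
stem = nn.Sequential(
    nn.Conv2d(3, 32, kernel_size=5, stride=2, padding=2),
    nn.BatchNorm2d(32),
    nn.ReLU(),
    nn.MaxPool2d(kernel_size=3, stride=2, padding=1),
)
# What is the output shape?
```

Input: (8, 3, 208, 208) -> after Conv2d 5x5 stride=2: (8, 32, 104, 104) -> Output: (8, 32, 52, 52)

Answer: (8, 32, 52, 52)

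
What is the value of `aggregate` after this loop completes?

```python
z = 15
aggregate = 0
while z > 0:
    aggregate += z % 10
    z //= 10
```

Sum digits of 15
`aggregate` takes the values: 0 → 5 → 6

Answer: 6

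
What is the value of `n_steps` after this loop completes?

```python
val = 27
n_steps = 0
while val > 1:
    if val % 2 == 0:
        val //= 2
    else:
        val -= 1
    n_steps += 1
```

Steps to reduce 27 to 1
`n_steps` takes the values: 0 → 1 → 2 → 3 → 4 → 5 → 6 → 7

Answer: 7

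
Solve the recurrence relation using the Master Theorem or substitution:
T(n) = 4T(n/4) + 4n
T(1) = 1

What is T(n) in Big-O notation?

By Master Theorem: a=4, b=4, f(n)=4n. Since log_4(4) = 1 and f(n) = Θ(n^1), Case 2 applies. T(n) = O(n log n).

Answer: O(n log n)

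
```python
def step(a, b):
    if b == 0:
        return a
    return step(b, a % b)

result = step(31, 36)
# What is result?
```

step(31, 36) -> step(36, 31) -> step(31, 5) -> step(5, 1) -> step(1, 0) -> 1

Answer: 1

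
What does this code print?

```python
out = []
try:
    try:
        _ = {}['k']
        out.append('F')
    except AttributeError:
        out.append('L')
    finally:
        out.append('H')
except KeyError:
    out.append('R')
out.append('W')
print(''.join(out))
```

Execution trace: 'H' (inner finally) → 'R' (outer except KeyError) → 'W' (after the try/except). Output: HRW

Answer: HRW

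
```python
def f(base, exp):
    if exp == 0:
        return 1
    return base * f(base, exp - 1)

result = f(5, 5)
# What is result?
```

f(5, 5) = 5 * 5 * 5 * 5 * 5 = 3125

Answer: 3125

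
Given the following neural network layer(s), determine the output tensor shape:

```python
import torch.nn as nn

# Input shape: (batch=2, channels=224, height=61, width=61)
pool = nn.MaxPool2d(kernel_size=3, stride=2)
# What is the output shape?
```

Input: (2, 224, 61, 61) -> Output: (2, 224, 30, 30)

Answer: (2, 224, 30, 30)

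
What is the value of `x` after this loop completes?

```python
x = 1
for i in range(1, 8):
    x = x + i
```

Start at 1, add 1 through 7
`x` takes the values: 1 → 2 → 4 → 7 → 11 → 16 → 22 → 29

Answer: 29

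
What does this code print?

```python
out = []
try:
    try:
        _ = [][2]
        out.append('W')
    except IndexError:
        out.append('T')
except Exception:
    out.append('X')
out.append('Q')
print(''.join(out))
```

Execution trace: 'T' (inner except IndexError) → 'Q' (after the try/except). Output: TQ

Answer: TQ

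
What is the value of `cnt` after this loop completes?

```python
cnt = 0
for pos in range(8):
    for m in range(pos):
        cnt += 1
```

Triangle number: 0+1+2+...+7
`cnt` takes the values: 0 → 1 → 2 → 3 → 4 → 5 → 6 → 7 → 8 → 9 → 10 → 11 → 12 → 13 → 14 → 15 → 16 → 17 → 18 → 19 → 20 → 21 → 22 → 23 → 24 → 25 → 26 → 27 → 28

Answer: 28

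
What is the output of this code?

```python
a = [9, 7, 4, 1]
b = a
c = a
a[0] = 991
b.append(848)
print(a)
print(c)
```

Key concept: multiple aliases.
Step by step:
`a = [9, 7, 4, 1]` → a = [9, 7, 4, 1]
`b = a` → b = [9, 7, 4, 1] (same object as a)
`c = a` → c = [9, 7, 4, 1] (same object as a, b)
`a[0] = 991` → a = [991, 7, 4, 1] (same object as b, c); b = [991, 7, 4, 1] (same object as a, c); c = [991, 7, 4, 1] (same object as a, b)
`b.append(848)` → a = [991, 7, 4, 1, 848] (same object as b, c); b = [991, 7, 4, 1, 848] (same object as a, c); c = [991, 7, 4, 1, 848] (same object as a, b)
`print(a)` → prints [991, 7, 4, 1, 848]
`print(c)` → prints [991, 7, 4, 1, 848]

Answer:
[991, 7, 4, 1, 848]
[991, 7, 4, 1, 848]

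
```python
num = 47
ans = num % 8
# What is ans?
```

Trace:
`num = 47` → num = 47
`ans = num % 8` → ans = 7
So ans = 7

Answer: 7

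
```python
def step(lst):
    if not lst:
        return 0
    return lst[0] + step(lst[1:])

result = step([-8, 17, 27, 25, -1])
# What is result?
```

(-8) + 17 + 27 + 25 + (-1) + 0 = 60

Answer: 60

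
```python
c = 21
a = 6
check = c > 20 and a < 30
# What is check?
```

Trace:
`c = 21` → c = 21
`a = 6` → a = 6
`check = c > 20 and a < 30` → check = True
So check = True

Answer: True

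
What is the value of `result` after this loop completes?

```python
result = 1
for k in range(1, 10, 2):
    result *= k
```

Product of 1, 3, 5, ... up to 9
`result` takes the values: 1 → 3 → 15 → 105 → 945

Answer: 945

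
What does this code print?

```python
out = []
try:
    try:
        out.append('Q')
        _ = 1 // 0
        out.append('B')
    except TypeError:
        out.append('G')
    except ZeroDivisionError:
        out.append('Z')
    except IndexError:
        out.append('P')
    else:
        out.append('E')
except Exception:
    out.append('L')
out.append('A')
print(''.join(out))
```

Execution trace: 'Q' (inner try body) → 'Z' (inner except ZeroDivisionError) → 'A' (after the try/except). Output: QZA

Answer: QZA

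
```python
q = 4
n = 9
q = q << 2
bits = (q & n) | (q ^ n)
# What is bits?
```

Trace:
`q = 4` → q = 4
`n = 9` → n = 9
`q = q << 2` → q = 16
`bits = (q & n) | (q ^ n)` → bits = 25
So bits = 25

Answer: 25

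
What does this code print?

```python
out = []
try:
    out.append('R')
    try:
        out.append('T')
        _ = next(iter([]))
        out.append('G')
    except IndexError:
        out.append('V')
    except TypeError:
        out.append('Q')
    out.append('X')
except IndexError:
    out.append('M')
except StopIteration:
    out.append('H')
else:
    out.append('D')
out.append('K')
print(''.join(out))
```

Execution trace: 'R' (try body) → 'T' (inner try body) → 'H' (except StopIteration) → 'K' (after the try/except). Output: RTHK

Answer: RTHK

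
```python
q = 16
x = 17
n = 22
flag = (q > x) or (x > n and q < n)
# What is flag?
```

Trace:
`q = 16` → q = 16
`x = 17` → x = 17
`n = 22` → n = 22
`flag = (q > x) or (x > n and q < n)` → flag = False
So flag = False

Answer: False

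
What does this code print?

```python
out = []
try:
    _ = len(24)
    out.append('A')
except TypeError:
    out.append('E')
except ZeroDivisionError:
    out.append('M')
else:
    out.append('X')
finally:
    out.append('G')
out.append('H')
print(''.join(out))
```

Execution trace: 'E' (except TypeError) → 'G' (finally) → 'H' (after the try/except). Output: EGH

Answer: EGH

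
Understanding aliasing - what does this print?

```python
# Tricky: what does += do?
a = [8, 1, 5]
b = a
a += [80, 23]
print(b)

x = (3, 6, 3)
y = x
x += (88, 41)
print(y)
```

Key concept: += behavior differs for mutable vs immutable.
Step by step:
`a = [8, 1, 5]` → a = [8, 1, 5]
`b = a` → b = [8, 1, 5] (same object as a)
`a += [80, 23]` → a = [8, 1, 5, 80, 23] (same object as b); b = [8, 1, 5, 80, 23] (same object as a)
`print(b)` → prints [8, 1, 5, 80, 23]
`x = (3, 6, 3)` → x = (3, 6, 3)
`y = x` → y = (3, 6, 3)
`x += (88, 41)` → x = (3, 6, 3, 88, 41)
`print(y)` → prints (3, 6, 3)

Answer:
[8, 1, 5, 80, 23]
(3, 6, 3)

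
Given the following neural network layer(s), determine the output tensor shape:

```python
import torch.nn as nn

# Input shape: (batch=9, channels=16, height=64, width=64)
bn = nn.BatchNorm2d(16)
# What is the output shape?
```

Input: (9, 16, 64, 64) -> Output: (9, 16, 64, 64)

Answer: (9, 16, 64, 64)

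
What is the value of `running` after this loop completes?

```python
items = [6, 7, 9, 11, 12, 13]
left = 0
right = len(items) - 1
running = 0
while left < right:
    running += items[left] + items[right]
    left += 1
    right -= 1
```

Sum of pairs from ends
`running` takes the values: 0 → 19 → 38 → 58

Answer: 58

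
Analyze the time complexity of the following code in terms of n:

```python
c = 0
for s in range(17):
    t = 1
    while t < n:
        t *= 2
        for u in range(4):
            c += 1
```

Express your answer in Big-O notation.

Each loop level contributes: 1 × log n × 1. Multiplying the contributions gives O(log n).

Answer: O(log n)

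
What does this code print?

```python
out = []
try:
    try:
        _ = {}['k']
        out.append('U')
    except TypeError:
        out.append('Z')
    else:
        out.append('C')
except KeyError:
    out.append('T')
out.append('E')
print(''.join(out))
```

Execution trace: 'T' (outer except KeyError) → 'E' (after the try/except). Output: TE

Answer: TE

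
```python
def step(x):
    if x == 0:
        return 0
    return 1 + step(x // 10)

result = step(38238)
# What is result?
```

Count of digits of 38238: 5

Answer: 5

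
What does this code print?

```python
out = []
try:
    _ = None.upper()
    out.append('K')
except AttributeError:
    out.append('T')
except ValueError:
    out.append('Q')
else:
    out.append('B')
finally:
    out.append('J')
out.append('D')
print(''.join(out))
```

Execution trace: 'T' (except AttributeError) → 'J' (finally) → 'D' (after the try/except). Output: TJD

Answer: TJD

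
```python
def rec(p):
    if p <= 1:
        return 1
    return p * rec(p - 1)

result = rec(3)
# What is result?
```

rec(3) = 3 * 2 * 1 = 6

Answer: 6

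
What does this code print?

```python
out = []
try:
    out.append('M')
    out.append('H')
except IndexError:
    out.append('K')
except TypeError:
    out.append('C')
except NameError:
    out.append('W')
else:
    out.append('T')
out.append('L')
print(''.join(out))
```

Execution trace: 'M' (try body) → 'H' (try body, no exception) → 'T' (else) → 'L' (after the try/except). Output: MHTL

Answer: MHTL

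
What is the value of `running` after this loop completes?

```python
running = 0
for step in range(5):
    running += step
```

Sum of 0 to 4 = 10
`running` takes the values: 0 → 1 → 3 → 6 → 10

Answer: 10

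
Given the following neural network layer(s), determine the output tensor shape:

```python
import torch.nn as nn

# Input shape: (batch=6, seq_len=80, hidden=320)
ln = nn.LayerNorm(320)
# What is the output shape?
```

Input: (6, 80, 320) -> Output: (6, 80, 320)

Answer: (6, 80, 320)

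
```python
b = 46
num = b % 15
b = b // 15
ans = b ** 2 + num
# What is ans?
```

Trace:
`b = 46` → b = 46
`num = b % 15` → num = 1
`b = b // 15` → b = 3
`ans = b ** 2 + num` → ans = 10
So ans = 10

Answer: 10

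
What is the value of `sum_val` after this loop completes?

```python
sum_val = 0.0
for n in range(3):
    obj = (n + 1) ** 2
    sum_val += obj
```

Sum of squared losses 1² + 2² + ... + 3²
`sum_val` takes the values: 0.0 → 1.0 → 5.0 → 14.0

Answer: 14.0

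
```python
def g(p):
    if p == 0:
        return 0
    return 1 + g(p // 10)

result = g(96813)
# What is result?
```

Count of digits of 96813: 5

Answer: 5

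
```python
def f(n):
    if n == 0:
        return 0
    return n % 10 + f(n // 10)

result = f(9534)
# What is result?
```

Sum of digits of 9534: 4 + 3 + 5 + 9 = 21

Answer: 21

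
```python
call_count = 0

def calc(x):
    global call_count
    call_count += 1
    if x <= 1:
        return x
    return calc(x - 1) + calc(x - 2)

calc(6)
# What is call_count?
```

Calls(x) = 1 + Calls(x-1) + Calls(x-2); Calls(0)=Calls(1)=1. For x=6 this gives 25.

Answer: 25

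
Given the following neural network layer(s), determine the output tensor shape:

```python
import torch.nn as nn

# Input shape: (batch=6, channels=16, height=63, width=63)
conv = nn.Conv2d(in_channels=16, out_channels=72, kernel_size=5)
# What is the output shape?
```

Input: (6, 16, 63, 63) -> Output: (6, 72, 59, 59)

Answer: (6, 72, 59, 59)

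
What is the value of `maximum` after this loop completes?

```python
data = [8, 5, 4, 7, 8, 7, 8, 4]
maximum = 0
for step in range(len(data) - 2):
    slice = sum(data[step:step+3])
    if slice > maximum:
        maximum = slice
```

Max sum of 3-element window in [8, 5, 4, 7, 8, 7, 8, 4]
`maximum` takes the values: 0 → 17 → 19 → 22 → 23

Answer: 23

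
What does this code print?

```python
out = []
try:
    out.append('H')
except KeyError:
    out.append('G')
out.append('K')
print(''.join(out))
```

Execution trace: 'H' (try body, no exception) → 'K' (after the try/except). Output: HK

Answer: HK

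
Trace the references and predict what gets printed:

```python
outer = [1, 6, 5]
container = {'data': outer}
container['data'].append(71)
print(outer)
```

Key concept: dict holds reference to list.
Step by step:
`outer = [1, 6, 5]` → outer = [1, 6, 5]
`container = {'data': outer}` → container = {'data': [1, 6, 5]}
`container['data'].append(71)` → outer = [1, 6, 5, 71]; container = {'data': [1, 6, 5, 71]}
`print(outer)` → prints [1, 6, 5, 71]

Answer: [1, 6, 5, 71]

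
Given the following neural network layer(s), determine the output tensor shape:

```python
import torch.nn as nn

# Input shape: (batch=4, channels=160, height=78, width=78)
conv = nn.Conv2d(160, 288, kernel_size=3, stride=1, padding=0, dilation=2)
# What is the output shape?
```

Input: (4, 160, 78, 78) -> Output: (4, 288, 74, 74)

Answer: (4, 288, 74, 74)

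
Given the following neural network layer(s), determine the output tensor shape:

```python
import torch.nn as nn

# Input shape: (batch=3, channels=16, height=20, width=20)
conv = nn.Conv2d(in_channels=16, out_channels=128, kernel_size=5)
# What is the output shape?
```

Input: (3, 16, 20, 20) -> Output: (3, 128, 16, 16)

Answer: (3, 128, 16, 16)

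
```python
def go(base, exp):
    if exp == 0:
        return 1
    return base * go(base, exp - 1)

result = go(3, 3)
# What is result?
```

go(3, 3) = 3 * 3 * 3 = 27

Answer: 27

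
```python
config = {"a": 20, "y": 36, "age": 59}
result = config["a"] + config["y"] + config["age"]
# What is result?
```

Trace:
`config = {"a": 20, "y": 36, "age": 59}` → config = {'a': 20, 'y': 36, 'age': 59}
`result = config["a"] + config["y"] + config["age"]` → result = 115
So result = 115

Answer: 115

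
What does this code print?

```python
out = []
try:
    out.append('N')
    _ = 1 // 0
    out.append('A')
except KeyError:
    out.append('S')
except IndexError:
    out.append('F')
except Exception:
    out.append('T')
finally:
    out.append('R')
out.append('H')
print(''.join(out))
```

Execution trace: 'N' (try body) → 'T' (except Exception) → 'R' (finally) → 'H' (after the try/except). Output: NTRH

Answer: NTRH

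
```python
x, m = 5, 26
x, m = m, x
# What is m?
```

Trace:
`x, m = 5, 26` → x = 5; m = 26
`x, m = m, x` → x = 26; m = 5
So m = 5

Answer: 5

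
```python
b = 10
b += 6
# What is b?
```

Trace:
`b = 10` → b = 10
`b += 6` → b = 16
So b = 16

Answer: 16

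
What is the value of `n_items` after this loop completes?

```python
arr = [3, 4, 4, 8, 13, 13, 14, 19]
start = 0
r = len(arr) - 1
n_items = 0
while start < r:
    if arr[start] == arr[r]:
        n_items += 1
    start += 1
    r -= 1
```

Count matching pairs from ends
`n_items` takes the values: 0

Answer: 0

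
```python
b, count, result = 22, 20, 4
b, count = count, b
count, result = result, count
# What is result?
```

Trace:
`b, count, result = 22, 20, 4` → b = 22; count = 20; result = 4
`b, count = count, b` → b = 20; count = 22
`count, result = result, count` → count = 4; result = 22
So result = 22

Answer: 22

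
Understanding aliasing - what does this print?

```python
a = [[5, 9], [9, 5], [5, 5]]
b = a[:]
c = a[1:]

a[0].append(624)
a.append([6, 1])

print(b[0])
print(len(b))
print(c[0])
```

Key concept: slice with nested mutation.
Step by step:
`a = [[5, 9], [9, 5], [5, 5]]` → a = [[5, 9], [9, 5], [5, 5]]
`b = a[:]` → b = [[5, 9], [9, 5], [5, 5]]
`c = a[1:]` → c = [[9, 5], [5, 5]]
`a[0].append(624)` → a = [[5, 9, 624], [9, 5], [5, 5]]; b = [[5, 9, 624], [9, 5], [5, 5]]
`a.append([6, 1])` → a = [[5, 9, 624], [9, 5], [5, 5], [6, 1]]
`print(b[0])` → prints [5, 9, 624]
`print(len(b))` → prints 3
`print(c[0])` → prints [9, 5]

Answer:
[5, 9, 624]
3
[9, 5]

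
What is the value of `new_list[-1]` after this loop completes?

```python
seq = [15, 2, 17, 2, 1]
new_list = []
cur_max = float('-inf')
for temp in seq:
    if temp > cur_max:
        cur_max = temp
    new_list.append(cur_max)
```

Running max ends at 17
`new_list` takes the values: [] → [15] → [15, 15] → [15, 15, 17] → [15, 15, 17, 17] → [15, 15, 17, 17, 17]
So `new_list[-1]` = 17

Answer: 17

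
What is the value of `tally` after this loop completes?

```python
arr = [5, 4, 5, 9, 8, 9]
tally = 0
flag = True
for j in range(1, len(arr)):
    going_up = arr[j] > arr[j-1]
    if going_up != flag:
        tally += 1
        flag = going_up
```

Count direction changes in [5, 4, 5, 9, 8, 9]
`tally` takes the values: 0 → 1 → 2 → 3 → 4

Answer: 4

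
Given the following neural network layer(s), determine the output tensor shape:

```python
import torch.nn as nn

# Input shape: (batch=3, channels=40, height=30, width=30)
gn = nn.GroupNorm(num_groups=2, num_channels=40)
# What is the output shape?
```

Input: (3, 40, 30, 30) -> Output: (3, 40, 30, 30)

Answer: (3, 40, 30, 30)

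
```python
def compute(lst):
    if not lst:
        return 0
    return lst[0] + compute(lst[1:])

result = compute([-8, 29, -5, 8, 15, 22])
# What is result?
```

(-8) + 29 + (-5) + 8 + 15 + 22 + 0 = 61

Answer: 61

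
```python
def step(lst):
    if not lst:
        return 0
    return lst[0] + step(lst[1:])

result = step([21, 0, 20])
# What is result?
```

21 + 0 + 20 + 0 = 41

Answer: 41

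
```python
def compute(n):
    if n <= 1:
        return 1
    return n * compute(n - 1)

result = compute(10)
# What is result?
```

compute(10) = 10 * 9 * 8 * 7 * 6 * 5 * 4 * 3 * 2 * 1 = 3628800

Answer: 3628800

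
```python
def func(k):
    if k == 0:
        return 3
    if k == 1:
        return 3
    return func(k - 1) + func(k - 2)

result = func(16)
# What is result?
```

Build up from base cases: func(0)=3, func(1)=3, func(2)=6, func(3)=9, func(4)=15, func(5)=24, func(6)=39, ..., func(16)=4791

Answer: 4791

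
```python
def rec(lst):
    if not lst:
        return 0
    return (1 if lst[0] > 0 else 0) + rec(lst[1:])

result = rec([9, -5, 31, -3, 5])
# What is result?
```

Count of positive elements in [9, -5, 31, -3, 5] = 3

Answer: 3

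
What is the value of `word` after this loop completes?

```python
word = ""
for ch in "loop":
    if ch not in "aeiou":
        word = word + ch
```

Remove vowels from 'loop'
`word` takes the values: "" → "l" → "lp"

Answer: "lp"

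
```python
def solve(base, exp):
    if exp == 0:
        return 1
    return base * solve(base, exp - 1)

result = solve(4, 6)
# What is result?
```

solve(4, 6) = 4 * 4 * 4 * 4 * 4 * 4 = 4096

Answer: 4096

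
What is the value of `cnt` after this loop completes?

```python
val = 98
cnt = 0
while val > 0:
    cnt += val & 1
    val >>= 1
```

Count set bits in 98 (binary: 0b1100010)
`cnt` takes the values: 0 → 1 → 2 → 3

Answer: 3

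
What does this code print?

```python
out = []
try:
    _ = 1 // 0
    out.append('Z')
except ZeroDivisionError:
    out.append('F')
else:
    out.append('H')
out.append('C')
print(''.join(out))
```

Execution trace: 'F' (except ZeroDivisionError) → 'C' (after the try/except). Output: FC

Answer: FC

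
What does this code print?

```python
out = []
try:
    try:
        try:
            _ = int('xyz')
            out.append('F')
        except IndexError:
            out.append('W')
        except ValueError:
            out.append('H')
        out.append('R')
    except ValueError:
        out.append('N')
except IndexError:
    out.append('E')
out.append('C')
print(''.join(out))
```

Execution trace: 'H' (inner except ValueError) → 'R' (try body, no exception) → 'C' (after the try/except). Output: HRC

Answer: HRC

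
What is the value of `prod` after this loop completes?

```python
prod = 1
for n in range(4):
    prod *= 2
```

2^4 = 16
`prod` takes the values: 1 → 2 → 4 → 8 → 16

Answer: 16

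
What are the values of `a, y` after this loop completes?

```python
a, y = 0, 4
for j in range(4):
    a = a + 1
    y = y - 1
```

a goes 0→4, y goes 4→0
`a, y` takes the values: (0, 4) → (1, 4) → (1, 3) → (2, 3) → (2, 2) → (3, 2) → (3, 1) → (4, 1) → (4, 0)

Answer: 4, 0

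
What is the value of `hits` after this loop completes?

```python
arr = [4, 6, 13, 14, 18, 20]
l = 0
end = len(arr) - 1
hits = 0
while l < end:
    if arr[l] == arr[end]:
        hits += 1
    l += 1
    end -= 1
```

Count matching pairs from ends
`hits` takes the values: 0

Answer: 0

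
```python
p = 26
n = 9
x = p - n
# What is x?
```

Trace:
`p = 26` → p = 26
`n = 9` → n = 9
`x = p - n` → x = 17
So x = 17

Answer: 17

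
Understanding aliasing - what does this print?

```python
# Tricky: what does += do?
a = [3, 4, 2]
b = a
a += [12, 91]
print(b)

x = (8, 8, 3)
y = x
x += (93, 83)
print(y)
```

Key concept: += behavior differs for mutable vs immutable.
Step by step:
`a = [3, 4, 2]` → a = [3, 4, 2]
`b = a` → b = [3, 4, 2] (same object as a)
`a += [12, 91]` → a = [3, 4, 2, 12, 91] (same object as b); b = [3, 4, 2, 12, 91] (same object as a)
`print(b)` → prints [3, 4, 2, 12, 91]
`x = (8, 8, 3)` → x = (8, 8, 3)
`y = x` → y = (8, 8, 3)
`x += (93, 83)` → x = (8, 8, 3, 93, 83)
`print(y)` → prints (8, 8, 3)

Answer:
[3, 4, 2, 12, 91]
(8, 8, 3)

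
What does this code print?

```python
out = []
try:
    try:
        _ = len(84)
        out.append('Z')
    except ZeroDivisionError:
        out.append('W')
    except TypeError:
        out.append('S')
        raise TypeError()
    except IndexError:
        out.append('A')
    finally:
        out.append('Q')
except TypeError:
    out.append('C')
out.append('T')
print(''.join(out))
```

Execution trace: 'S' (inner except TypeError) → 'Q' (inner finally) → 'C' (outer except TypeError) → 'T' (after the try/except). Output: SQCT

Answer: SQCT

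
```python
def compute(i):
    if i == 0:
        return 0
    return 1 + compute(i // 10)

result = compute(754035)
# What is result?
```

Count of digits of 754035: 6

Answer: 6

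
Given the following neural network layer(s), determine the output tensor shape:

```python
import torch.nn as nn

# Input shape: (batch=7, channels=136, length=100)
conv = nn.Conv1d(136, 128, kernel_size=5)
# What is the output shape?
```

Input: (7, 136, 100) -> Output: (7, 128, 96)

Answer: (7, 128, 96)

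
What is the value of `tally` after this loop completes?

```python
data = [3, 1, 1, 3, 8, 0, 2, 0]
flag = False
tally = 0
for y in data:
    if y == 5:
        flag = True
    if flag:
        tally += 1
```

Count elements after first 5 in [3, 1, 1, 3, 8, 0, 2, 0]
`tally` takes the values: 0

Answer: 0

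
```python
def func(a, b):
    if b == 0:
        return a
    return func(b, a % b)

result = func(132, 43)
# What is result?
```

func(132, 43) -> func(43, 3) -> func(3, 1) -> func(1, 0) -> 1

Answer: 1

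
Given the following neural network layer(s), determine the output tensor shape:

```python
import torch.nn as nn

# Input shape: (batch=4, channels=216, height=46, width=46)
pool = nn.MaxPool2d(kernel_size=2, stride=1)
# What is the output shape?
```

Input: (4, 216, 46, 46) -> Output: (4, 216, 45, 45)

Answer: (4, 216, 45, 45)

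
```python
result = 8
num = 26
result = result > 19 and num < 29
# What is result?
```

Trace:
`result = 8` → result = 8
`num = 26` → num = 26
`result = result > 19 and num < 29` → result = False
So result = False

Answer: False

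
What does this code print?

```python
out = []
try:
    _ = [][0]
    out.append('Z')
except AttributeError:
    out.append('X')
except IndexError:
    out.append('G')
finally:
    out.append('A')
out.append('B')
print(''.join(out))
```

Execution trace: 'G' (except IndexError) → 'A' (finally) → 'B' (after the try/except). Output: GAB

Answer: GAB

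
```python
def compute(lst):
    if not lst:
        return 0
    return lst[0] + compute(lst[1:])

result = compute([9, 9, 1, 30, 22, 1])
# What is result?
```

9 + 9 + 1 + 30 + 22 + 1 + 0 = 72

Answer: 72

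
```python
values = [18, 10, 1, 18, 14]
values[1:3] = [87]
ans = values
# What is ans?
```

Trace:
`values = [18, 10, 1, 18, 14]` → values = [18, 10, 1, 18, 14]
`values[1:3] = [87]` → values = [18, 87, 18, 14]
`ans = values` → ans = [18, 87, 18, 14]
So ans = [18, 87, 18, 14]

Answer: [18, 87, 18, 14]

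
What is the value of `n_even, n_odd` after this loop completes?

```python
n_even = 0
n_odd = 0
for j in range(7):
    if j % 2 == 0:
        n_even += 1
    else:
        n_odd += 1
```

Count evens and odds in range(7)
`n_even, n_odd` takes the values: (0, 0) → (1, 0) → (1, 1) → (2, 1) → (2, 2) → (3, 2) → (3, 3) → (4, 3)

Answer: 4, 3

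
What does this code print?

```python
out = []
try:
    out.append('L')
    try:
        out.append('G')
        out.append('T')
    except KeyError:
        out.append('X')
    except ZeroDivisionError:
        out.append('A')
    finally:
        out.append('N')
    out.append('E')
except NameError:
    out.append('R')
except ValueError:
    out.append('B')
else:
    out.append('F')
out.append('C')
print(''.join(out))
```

Execution trace: 'L' (try body) → 'G' (inner try body) → 'T' (inner try body, no exception) → 'N' (inner finally) → 'E' (try body, no exception) → 'F' (else) → 'C' (after the try/except). Output: LGTNEFC

Answer: LGTNEFC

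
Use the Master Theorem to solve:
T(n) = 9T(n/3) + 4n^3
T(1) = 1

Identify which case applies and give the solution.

a=9, b=3, f(n)=4n^3. log_3(9) = 2. Since c=3 > 2 and the regularity condition holds (9(n/3)^3 = (9/3^3)n^3 with 9/3^3 < 1), Case 3 applies: T(n) = Θ(f(n)) = O(n^3).

Answer: O(n^3) - Case 3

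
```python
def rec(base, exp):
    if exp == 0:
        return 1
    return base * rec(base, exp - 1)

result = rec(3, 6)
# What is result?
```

rec(3, 6) = 3 * 3 * 3 * 3 * 3 * 3 = 729

Answer: 729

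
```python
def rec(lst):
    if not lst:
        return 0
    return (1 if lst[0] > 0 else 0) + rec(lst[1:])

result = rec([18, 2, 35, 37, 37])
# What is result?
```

Count of positive elements in [18, 2, 35, 37, 37] = 5

Answer: 5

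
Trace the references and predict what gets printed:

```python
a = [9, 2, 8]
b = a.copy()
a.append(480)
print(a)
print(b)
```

Key concept: list.copy() creates independent copy.
Step by step:
`a = [9, 2, 8]` → a = [9, 2, 8]
`b = a.copy()` → b = [9, 2, 8]
`a.append(480)` → a = [9, 2, 8, 480]
`print(a)` → prints [9, 2, 8, 480]
`print(b)` → prints [9, 2, 8]

Answer:
[9, 2, 8, 480]
[9, 2, 8]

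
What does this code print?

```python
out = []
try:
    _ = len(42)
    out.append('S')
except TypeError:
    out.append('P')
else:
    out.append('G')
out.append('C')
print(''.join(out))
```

Execution trace: 'P' (except TypeError) → 'C' (after the try/except). Output: PC

Answer: PC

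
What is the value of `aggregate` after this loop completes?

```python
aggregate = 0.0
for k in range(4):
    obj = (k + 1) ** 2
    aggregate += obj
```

Sum of squared losses 1² + 2² + ... + 4²
`aggregate` takes the values: 0.0 → 1.0 → 5.0 → 14.0 → 30.0

Answer: 30.0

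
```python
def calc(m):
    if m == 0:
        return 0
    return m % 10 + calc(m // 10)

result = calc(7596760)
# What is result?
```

Sum of digits of 7596760: 0 + 6 + 7 + 6 + 9 + 5 + 7 = 40

Answer: 40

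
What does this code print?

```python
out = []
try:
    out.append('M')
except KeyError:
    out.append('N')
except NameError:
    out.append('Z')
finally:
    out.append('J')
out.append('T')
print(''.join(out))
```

Execution trace: 'M' (try body, no exception) → 'J' (finally) → 'T' (after the try/except). Output: MJT

Answer: MJT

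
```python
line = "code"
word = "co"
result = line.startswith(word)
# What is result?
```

Trace:
`line = "code"` → line = 'code'
`word = "co"` → word = 'co'
`result = line.startswith(word)` → result = True
So result = True

Answer: True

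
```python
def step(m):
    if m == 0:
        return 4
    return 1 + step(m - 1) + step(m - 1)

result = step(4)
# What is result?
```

step(m) = 1 + 2·step(m-1), step(0)=4. Closed form: (4+1)·2^4 - 1 = 79.

Answer: 79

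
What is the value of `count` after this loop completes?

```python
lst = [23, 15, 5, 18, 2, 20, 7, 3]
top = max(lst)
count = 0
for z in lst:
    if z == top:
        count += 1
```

Count of max value 23 in [23, 15, 5, 18, 2, 20, 7, 3]
`count` takes the values: 0 → 1

Answer: 1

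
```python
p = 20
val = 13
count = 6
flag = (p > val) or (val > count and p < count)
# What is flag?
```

Trace:
`p = 20` → p = 20
`val = 13` → val = 13
`count = 6` → count = 6
`flag = (p > val) or (val > count and p < count)` → flag = True
So flag = True

Answer: True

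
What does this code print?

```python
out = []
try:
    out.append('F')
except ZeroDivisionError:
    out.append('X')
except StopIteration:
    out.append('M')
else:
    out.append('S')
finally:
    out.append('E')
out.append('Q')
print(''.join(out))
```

Execution trace: 'F' (try body, no exception) → 'S' (else) → 'E' (finally) → 'Q' (after the try/except). Output: FSEQ

Answer: FSEQ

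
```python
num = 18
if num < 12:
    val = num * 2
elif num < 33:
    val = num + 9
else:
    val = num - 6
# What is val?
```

Trace:
`num = 18` → num = 18
`if num < 12: ...` → num < 12 is False, num < 33 is True → val = 27
So val = 27

Answer: 27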